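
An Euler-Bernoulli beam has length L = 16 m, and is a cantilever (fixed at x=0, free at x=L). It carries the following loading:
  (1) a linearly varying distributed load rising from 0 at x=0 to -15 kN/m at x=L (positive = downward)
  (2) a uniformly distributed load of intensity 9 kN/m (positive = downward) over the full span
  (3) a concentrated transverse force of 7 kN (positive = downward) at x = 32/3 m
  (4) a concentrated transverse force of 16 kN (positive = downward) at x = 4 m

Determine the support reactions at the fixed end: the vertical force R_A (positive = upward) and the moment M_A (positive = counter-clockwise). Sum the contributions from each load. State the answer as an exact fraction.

Load 1 — triangular load w₀=-15 kN/m (0→w₀ over full span):
  R_A = w₀L/2 = (-15)·16/2 = -120 kN
  M_A = w₀L²/3 = (-15)·16²/3 = -1280 kN·m
Load 2 — uniform load w=9 kN/m over full span:
  R_A = wL = 9·16 = 144 kN
  M_A = wL²/2 = 9·16²/2 = 1152 kN·m
Load 3 — point force P=7 kN at a=32/3 m (b=L-a=16/3):
  R_A = P = 7 kN
  M_A = Pa = 7·(32/3) = 224/3 kN·m
Load 4 — point force P=16 kN at a=4 m (b=L-a=12):
  R_A = P = 16 kN
  M_A = Pa = 16·4 = 64 kN·m
Superposition: R_A = 47 kN, M_A = 32/3 kN·m

R_A = 47 kN, M_A = 32/3 kN·m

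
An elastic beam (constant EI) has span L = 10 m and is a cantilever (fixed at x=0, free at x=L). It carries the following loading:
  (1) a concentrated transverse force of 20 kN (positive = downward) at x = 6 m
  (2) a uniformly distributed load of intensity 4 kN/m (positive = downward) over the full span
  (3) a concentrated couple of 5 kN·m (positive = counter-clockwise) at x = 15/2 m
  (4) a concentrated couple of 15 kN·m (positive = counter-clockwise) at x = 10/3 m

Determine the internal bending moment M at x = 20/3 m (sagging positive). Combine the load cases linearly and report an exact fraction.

M(20/3) = -155/9 kN·m

Load 1 — point force P=20 kN at a=6 m (b=L-a=4):
  M_1 = 0  [x>a] = 0 kN·m
Load 2 — uniform load w=4 kN/m over full span:
  M_2 = -w(L-x)²/2 = -4·(10-(20/3))²/2 = -200/9 kN·m
Load 3 — applied couple M₀=5 kN·m at a=15/2 m (b=L-a=5/2):
  M_3 = M₀  [x≤a] = 5 = 5 kN·m
Load 4 — applied couple M₀=15 kN·m at a=10/3 m (b=L-a=20/3):
  M_4 = 0  [x>a] = 0 kN·m
Superposition: M = Σ M_i = -155/9 kN·m ≈ -17.222222 kN·m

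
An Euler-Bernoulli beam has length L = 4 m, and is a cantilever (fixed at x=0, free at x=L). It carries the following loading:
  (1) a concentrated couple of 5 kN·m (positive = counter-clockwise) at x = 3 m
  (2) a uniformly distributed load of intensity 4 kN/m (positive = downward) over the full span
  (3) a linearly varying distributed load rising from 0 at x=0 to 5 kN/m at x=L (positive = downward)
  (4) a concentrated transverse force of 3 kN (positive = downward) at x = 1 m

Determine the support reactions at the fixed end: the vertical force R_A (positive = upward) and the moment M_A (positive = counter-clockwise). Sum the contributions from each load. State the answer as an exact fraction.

Load 1 — applied couple M₀=5 kN·m at a=3 m (b=L-a=1):
  R_A = 0 kN
  M_A = -M₀ = -5 kN·m
Load 2 — uniform load w=4 kN/m over full span:
  R_A = wL = 4·4 = 16 kN
  M_A = wL²/2 = 4·4²/2 = 32 kN·m
Load 3 — triangular load w₀=5 kN/m (0→w₀ over full span):
  R_A = w₀L/2 = 5·4/2 = 10 kN
  M_A = w₀L²/3 = 5·4²/3 = 80/3 kN·m
Load 4 — point force P=3 kN at a=1 m (b=L-a=3):
  R_A = P = 3 kN
  M_A = Pa = 3·1 = 3 kN·m
Superposition: R_A = 29 kN, M_A = 170/3 kN·m

R_A = 29 kN, M_A = 170/3 kN·m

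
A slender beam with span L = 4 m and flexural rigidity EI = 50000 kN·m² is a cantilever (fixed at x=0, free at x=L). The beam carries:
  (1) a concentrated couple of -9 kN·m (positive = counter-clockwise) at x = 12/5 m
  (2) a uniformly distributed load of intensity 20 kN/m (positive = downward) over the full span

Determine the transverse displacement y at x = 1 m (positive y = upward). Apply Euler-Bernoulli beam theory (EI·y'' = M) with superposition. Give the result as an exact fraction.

Load 1 — applied couple M₀=-9 kN·m at a=12/5 m (b=L-a=8/5):
  y_1 = M₀x²/(2EI)  [x≤a] = (-9)·1²/(2·50000) = -9/100000 m
Load 2 — uniform load w=20 kN/m over full span:
  y_2 = -wx²(x²-4Lx+6L²)/(24EI) = -20·1²·(1²-4·4·1+6·4²)/(24·50000) = -27/20000 m
Superposition: y = Σ y_i = -9/6250 m ≈ -0.001440 m

y(1) = -9/6250 m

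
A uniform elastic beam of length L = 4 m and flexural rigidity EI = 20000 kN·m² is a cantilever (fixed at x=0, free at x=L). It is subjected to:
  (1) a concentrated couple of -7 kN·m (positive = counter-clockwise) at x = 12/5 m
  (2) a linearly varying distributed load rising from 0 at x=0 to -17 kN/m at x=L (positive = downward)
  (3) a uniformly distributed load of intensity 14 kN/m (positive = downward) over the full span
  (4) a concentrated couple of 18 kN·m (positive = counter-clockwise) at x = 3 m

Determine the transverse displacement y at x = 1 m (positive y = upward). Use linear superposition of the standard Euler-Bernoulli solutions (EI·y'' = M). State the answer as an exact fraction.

Load 1 — applied couple M₀=-7 kN·m at a=12/5 m (b=L-a=8/5):
  y_1 = M₀x²/(2EI)  [x≤a] = (-7)·1²/(2·20000) = -7/40000 m
Load 2 — triangular load w₀=-17 kN/m (0→w₀ over full span):
  y_2 = (w₀Lx³/12-w₀L²x²/6-w₀x⁵/(120L))/EI = ((-17)·4·1³/12-(-17)·4²·1²/6-(-17)·1⁵/(120·4))/20000 = 19057/9600000 m
Load 3 — uniform load w=14 kN/m over full span:
  y_3 = -wx²(x²-4Lx+6L²)/(24EI) = -14·1²·(1²-4·4·1+6·4²)/(24·20000) = -189/80000 m
Load 4 — applied couple M₀=18 kN·m at a=3 m (b=L-a=1):
  y_4 = M₀x²/(2EI)  [x≤a] = 18·1²/(2·20000) = 9/20000 m
Superposition: y = Σ y_i = -983/9600000 m ≈ -0.000102 m

y(1) = -983/9600000 m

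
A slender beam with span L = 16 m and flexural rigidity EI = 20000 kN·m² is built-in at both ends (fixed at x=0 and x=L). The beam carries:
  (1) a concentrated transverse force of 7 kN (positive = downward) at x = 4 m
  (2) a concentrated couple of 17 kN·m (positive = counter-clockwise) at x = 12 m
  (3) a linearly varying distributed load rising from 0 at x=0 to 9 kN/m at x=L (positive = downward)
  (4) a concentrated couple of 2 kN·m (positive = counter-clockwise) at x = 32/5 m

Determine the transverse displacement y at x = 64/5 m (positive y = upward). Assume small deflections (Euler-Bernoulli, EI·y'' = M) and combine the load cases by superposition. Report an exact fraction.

y(64/5) = -2307319/117187500 m

Load 1 — point force P=7 kN at a=4 m (b=L-a=12):
  y_1 = -Pa²(L-x)²(3bL-(3b+a)(L-x))/(6L³EI)  [x>a] = -7·4²·(16-(64/5))²·(3·12·16-(3·12+4)·(16-(64/5)))/(6·16³·20000) = -49/46875 m
Load 2 — applied couple M₀=17 kN·m at a=12 m (b=L-a=4):
  y_2 = (R_Ax³/6 - M_Ax²/2 - M₀(x-a)²/2)/EI  [x>a] with R_A=153/128, M_A=85/16 = ((153/128)·(64/5)³/6 - (85/16)·(64/5)²/2 - 17·((64/5)-12)²/2)/20000 = -357/312500 m
Load 3 — triangular load w₀=9 kN/m (0→w₀ over full span):
  y_3 = -w₀x²(L-x)²(x+2L)/(120LEI) = -9·(64/5)²·(16-(64/5))²·((64/5)+2·16)/(120·16·20000) = -172032/9765625 m
Load 4 — applied couple M₀=2 kN·m at a=32/5 m (b=L-a=48/5):
  y_4 = (R_Ax³/6 - M_Ax²/2 - M₀(x-a)²/2)/EI  [x>a] with R_A=9/50, M_A=6/25 = ((9/50)·(64/5)³/6 - (6/25)·(64/5)²/2 - 2·((64/5)-(32/5))²/2)/20000 = 224/1953125 m
Superposition: y = Σ y_i = -2307319/117187500 m ≈ -0.019689 m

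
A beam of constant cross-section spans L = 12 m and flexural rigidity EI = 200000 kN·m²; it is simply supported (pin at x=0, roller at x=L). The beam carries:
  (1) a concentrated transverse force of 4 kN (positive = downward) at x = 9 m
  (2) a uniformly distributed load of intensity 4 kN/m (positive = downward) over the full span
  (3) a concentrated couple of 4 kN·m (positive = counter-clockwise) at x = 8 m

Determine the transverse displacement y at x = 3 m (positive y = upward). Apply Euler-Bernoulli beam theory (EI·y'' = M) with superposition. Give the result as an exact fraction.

Load 1 — point force P=4 kN at a=9 m (b=L-a=3):
  y_1 = -Pbx(L²-b²-x²)/(6LEI)  [x≤a] = -4·3·3·(12²-3²-3²)/(6·12·200000) = -63/200000 m
Load 2 — uniform load w=4 kN/m over full span:
  y_2 = -wx(L³-2Lx²+x³)/(24EI) = -4·3·(12³-2·12·3²+3³)/(24·200000) = -1539/400000 m
Load 3 — applied couple M₀=4 kN·m at a=8 m (b=L-a=4):
  y_3 = (M₀x³/(6L)+C₁x)/EI  [x≤a] with C₁=M₀(3b²-L²)/(6L)=-16/3 = (4·3³/(6·12)+(-16/3)·3)/200000 = -29/400000 m
Superposition: y = Σ y_i = -847/200000 m ≈ -0.004235 m

y(3) = -847/200000 m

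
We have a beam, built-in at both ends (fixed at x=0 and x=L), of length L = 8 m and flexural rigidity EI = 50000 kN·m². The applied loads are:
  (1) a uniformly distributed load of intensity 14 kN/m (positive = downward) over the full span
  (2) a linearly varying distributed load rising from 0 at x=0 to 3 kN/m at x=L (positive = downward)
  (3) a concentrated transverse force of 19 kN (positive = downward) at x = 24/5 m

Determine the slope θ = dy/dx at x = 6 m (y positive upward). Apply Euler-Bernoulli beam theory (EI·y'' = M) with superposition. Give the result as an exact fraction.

θ(6) = 40651/25000000 rad

Load 1 — uniform load w=14 kN/m over full span:
  θ_1 = -wx(L-x)(L-2x)/(12EI) = -14·6·(8-6)·(8-2·6)/(12·50000) = 7/6250 rad
Load 2 — triangular load w₀=3 kN/m (0→w₀ over full span):
  θ_2 = -w₀(2x(L-x)(L-2x)(x+2L)+x²(L-x)²)/(120LEI) = -3·(2·6·(8-6)·(8-2·6)·(6+2·8)+6²·(8-6)²)/(120·8·50000) = 123/1000000 rad
Load 3 — point force P=19 kN at a=24/5 m (b=L-a=16/5):
  θ_3 = Pa²(L-x)(2bL-(3b+a)(L-x))/(2L³EI)  [x>a] = 19·(24/5)²·(8-6)·(2·(16/5)·8-(3·(16/5)+(24/5))·(8-6))/(2·8³·50000) = 1197/3125000 rad
Superposition: θ = Σ θ_i = 40651/25000000 rad ≈ 0.001626 rad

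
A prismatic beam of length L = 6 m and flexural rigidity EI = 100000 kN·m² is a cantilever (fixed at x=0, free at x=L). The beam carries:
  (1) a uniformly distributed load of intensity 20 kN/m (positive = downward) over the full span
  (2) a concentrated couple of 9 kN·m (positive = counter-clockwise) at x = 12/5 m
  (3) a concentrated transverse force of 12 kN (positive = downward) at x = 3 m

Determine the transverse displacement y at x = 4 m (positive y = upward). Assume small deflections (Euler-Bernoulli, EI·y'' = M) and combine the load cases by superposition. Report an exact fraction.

Load 1 — uniform load w=20 kN/m over full span:
  y_1 = -wx²(x²-4Lx+6L²)/(24EI) = -20·4²·(4²-4·6·4+6·6²)/(24·100000) = -34/1875 m
Load 2 — applied couple M₀=9 kN·m at a=12/5 m (b=L-a=18/5):
  y_2 = M₀a(2x-a)/(2EI)  [x>a] = 9·(12/5)·(2·4-(12/5))/(2·100000) = 189/312500 m
Load 3 — point force P=12 kN at a=3 m (b=L-a=3):
  y_3 = -Pa²(3x-a)/(6EI)  [x>a] = -12·3²·(3·4-3)/(6·100000) = -81/50000 m
Superposition: y = Σ y_i = -71807/3750000 m ≈ -0.019149 m

y(4) = -71807/3750000 m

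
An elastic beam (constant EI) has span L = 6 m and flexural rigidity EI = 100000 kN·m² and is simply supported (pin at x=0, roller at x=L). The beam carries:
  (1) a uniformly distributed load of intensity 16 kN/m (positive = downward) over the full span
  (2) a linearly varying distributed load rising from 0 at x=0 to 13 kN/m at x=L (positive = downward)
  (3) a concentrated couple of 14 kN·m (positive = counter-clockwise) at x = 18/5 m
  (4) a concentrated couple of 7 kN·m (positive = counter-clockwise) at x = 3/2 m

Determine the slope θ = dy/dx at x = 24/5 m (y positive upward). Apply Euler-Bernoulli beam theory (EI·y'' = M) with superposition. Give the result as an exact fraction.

Load 1 — uniform load w=16 kN/m over full span:
  θ_1 = -w(L³-6Lx²+4x³)/(24EI) = -16·(6³-6·6·(24/5)²+4·(24/5)³)/(24·100000) = 891/781250 rad
Load 2 — triangular load w₀=13 kN/m (0→w₀ over full span):
  θ_2 = -w₀(7L⁴-30L²x²+15x⁴)/(360LEI) = -13·(7·6⁴-30·6²·(24/5)²+15·(24/5)⁴)/(360·6·100000) = 29523/62500000 rad
Load 3 — applied couple M₀=14 kN·m at a=18/5 m (b=L-a=12/5):
  θ_3 = (M₀x²/(2L)-M₀(x-a)+C₁)/EI  [x>a] with C₁=M₀(3b²-L²)/(6L)=-182/25 = (14·(24/5)²/(2·6)-14·((24/5)-(18/5))+(-182/25))/100000 = 7/250000 rad
Load 4 — applied couple M₀=7 kN·m at a=3/2 m (b=L-a=9/2):
  θ_4 = (M₀x²/(2L)-M₀(x-a)+C₁)/EI  [x>a] with C₁=M₀(3b²-L²)/(6L)=77/16 = (7·(24/5)²/(2·6)-7·((24/5)-(3/2))+(77/16))/100000 = -1939/40000000 rad
Superposition: θ = Σ θ_i = 1592373/1000000000 rad ≈ 0.001592 rad

θ(24/5) = 1592373/1000000000 rad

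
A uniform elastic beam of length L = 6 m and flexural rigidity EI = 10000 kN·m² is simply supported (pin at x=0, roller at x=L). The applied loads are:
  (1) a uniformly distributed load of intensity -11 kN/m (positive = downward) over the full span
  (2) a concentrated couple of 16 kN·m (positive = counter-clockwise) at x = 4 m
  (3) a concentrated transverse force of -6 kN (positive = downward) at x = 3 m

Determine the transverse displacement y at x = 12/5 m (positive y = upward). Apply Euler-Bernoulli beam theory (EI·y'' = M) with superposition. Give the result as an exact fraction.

Load 1 — uniform load w=-11 kN/m over full span:
  y_1 = -wx(L³-2Lx²+x³)/(24EI) = -(-11)·(12/5)·(6³-2·6·(12/5)²+(12/5)³)/(24·10000) = 27621/1562500 m
Load 2 — applied couple M₀=16 kN·m at a=4 m (b=L-a=2):
  y_2 = (M₀x³/(6L)+C₁x)/EI  [x≤a] with C₁=M₀(3b²-L²)/(6L)=-32/3 = (16·(12/5)³/(6·6)+(-32/3)·(12/5))/10000 = -152/78125 m
Load 3 — point force P=-6 kN at a=3 m (b=L-a=3):
  y_3 = -Pbx(L²-b²-x²)/(6LEI)  [x≤a] = -(-6)·3·(12/5)·(6²-3²-(12/5)²)/(6·6·10000) = 1593/625000 m
Superposition: y = Σ y_i = 57127/3125000 m ≈ 0.018281 m

y(12/5) = 57127/3125000 m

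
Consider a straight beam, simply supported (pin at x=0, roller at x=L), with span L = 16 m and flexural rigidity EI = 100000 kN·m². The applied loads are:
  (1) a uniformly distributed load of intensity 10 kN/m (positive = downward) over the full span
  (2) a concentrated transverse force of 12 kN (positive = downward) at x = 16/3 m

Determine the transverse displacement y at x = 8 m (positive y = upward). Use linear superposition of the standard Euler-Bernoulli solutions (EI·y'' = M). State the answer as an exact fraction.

y(8) = -7936/84375 m

Load 1 — uniform load w=10 kN/m over full span:
  y_1 = -wx(L³-2Lx²+x³)/(24EI) = -10·8·(16³-2·16·8²+8³)/(24·100000) = -32/375 m
Load 2 — point force P=12 kN at a=16/3 m (b=L-a=32/3):
  y_2 = -Pa(L-x)(2Lx-a²-x²)/(6LEI)  [x>a] = -12·(16/3)·(16-8)·(2·16·8-(16/3)²-8²)/(6·16·100000) = -736/84375 m
Superposition: y = Σ y_i = -7936/84375 m ≈ -0.094056 m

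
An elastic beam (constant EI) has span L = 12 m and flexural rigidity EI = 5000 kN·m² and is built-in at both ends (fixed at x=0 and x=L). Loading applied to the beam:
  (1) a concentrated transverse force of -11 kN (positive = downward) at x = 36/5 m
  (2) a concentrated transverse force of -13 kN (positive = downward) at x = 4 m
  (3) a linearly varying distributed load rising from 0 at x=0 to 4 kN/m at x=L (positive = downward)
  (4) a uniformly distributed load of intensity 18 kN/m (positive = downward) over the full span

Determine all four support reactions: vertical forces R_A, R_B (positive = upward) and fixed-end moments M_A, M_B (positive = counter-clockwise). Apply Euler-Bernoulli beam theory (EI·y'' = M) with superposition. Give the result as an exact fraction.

R_A = 343232/3375 kN, M_A = 224344/1125 kN·m, R_B = 385768/3375 kN, M_B = -241016/1125 kN·m

Load 1 — point force P=-11 kN at a=36/5 m (b=L-a=24/5):
  R_A = Pb²(3a+b)/L³ = (-11)·(24/5)²·(3·(36/5)+(24/5))/12³ = -484/125 kN
  M_A = Pab²/L² = (-11)·(36/5)·(24/5)²/12² = -1584/125 kN·m
  R_B = Pa²(a+3b)/L³ = (-11)·(36/5)²·((36/5)+3·(24/5))/12³ = -891/125 kN
  M_B = -Pa²b/L² = -(-11)·(36/5)²·(24/5)/12² = 2376/125 kN·m
Load 2 — point force P=-13 kN at a=4 m (b=L-a=8):
  R_A = Pb²(3a+b)/L³ = (-13)·8²·(3·4+8)/12³ = -260/27 kN
  M_A = Pab²/L² = (-13)·4·8²/12² = -208/9 kN·m
  R_B = Pa²(a+3b)/L³ = (-13)·4²·(4+3·8)/12³ = -91/27 kN
  M_B = -Pa²b/L² = -(-13)·4²·8/12² = 104/9 kN·m
Load 3 — triangular load w₀=4 kN/m (0→w₀ over full span):
  R_A = 3w₀L/20 = 3·4·12/20 = 36/5 kN
  M_A = w₀L²/30 = 4·12²/30 = 96/5 kN·m
  R_B = 7w₀L/20 = 7·4·12/20 = 84/5 kN
  M_B = -w₀L²/20 = -4·12²/20 = -144/5 kN·m
Load 4 — uniform load w=18 kN/m over full span:
  R_A = wL/2 = 18·12/2 = 108 kN
  M_A = wL²/12 = 18·12²/12 = 216 kN·m
  R_B = wL/2 = 18·12/2 = 108 kN
  M_B = -wL²/12 = -18·12²/12 = -216 kN·m
Superposition: R_A = 343232/3375 kN, M_A = 224344/1125 kN·m, R_B = 385768/3375 kN, M_B = -241016/1125 kN·m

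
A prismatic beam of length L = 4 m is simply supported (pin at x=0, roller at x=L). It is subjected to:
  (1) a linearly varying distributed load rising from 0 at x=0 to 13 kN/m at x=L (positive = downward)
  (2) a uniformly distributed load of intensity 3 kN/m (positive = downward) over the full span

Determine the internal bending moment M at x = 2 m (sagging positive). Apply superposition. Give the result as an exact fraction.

M(2) = 19 kN·m

Load 1 — triangular load w₀=13 kN/m (0→w₀ over full span):
  M_1 = w₀Lx/6 - w₀x³/(6L) = 13·4·2/6 - 13·2³/(6·4) = 13 kN·m
Load 2 — uniform load w=3 kN/m over full span:
  M_2 = wx(L-x)/2 = 3·2·(4-2)/2 = 6 kN·m
Superposition: M = Σ M_i = 19 kN·m ≈ 19.000000 kN·m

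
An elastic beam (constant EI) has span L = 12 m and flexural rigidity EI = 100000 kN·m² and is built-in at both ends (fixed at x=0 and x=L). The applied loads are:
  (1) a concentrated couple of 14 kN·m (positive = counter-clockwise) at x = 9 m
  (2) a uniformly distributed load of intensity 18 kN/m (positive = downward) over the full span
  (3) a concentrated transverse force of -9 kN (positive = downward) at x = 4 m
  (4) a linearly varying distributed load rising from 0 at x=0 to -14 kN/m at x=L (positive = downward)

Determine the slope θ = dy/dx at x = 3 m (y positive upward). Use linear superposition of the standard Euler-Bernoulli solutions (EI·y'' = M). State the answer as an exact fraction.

Load 1 — applied couple M₀=14 kN·m at a=9 m (b=L-a=3):
  θ_1 = (R_Ax²/2 - M_Ax)/EI  [x≤a] with R_A=21/16, M_A=35/8 = ((21/16)·3²/2 - (35/8)·3)/100000 = -231/3200000 rad
Load 2 — uniform load w=18 kN/m over full span:
  θ_2 = -wx(L-x)(L-2x)/(12EI) = -18·3·(12-3)·(12-2·3)/(12·100000) = -243/100000 rad
Load 3 — point force P=-9 kN at a=4 m (b=L-a=8):
  θ_3 = -Pb²x(2aL-(3a+b)x)/(2L³EI)  [x≤a] = -(-9)·8²·3·(2·4·12-(3·4+8)·3)/(2·12³·100000) = 9/50000 rad
Load 4 — triangular load w₀=-14 kN/m (0→w₀ over full span):
  θ_4 = -w₀(2x(L-x)(L-2x)(x+2L)+x²(L-x)²)/(120LEI) = -(-14)·(2·3·(12-3)·(12-2·3)·(3+2·12)+3²·(12-3)²)/(120·12·100000) = 7371/8000000 rad
Superposition: θ = Σ θ_i = -22413/16000000 rad ≈ -0.001401 rad

θ(3) = -22413/16000000 rad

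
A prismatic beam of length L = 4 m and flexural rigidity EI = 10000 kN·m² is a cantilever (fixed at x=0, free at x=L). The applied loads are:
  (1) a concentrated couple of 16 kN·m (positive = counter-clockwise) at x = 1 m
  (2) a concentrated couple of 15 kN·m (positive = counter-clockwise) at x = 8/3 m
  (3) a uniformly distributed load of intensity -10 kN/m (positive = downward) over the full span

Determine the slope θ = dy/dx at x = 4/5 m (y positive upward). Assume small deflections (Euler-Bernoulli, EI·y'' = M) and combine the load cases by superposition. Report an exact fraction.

θ(4/5) = 1441/187500 rad

Load 1 — applied couple M₀=16 kN·m at a=1 m (b=L-a=3):
  θ_1 = M₀x/EI  [x≤a] = 16·(4/5)/10000 = 4/3125 rad
Load 2 — applied couple M₀=15 kN·m at a=8/3 m (b=L-a=4/3):
  θ_2 = M₀x/EI  [x≤a] = 15·(4/5)/10000 = 3/2500 rad
Load 3 — uniform load w=-10 kN/m over full span:
  θ_3 = -wx(x²-3Lx+3L²)/(6EI) = -(-10)·(4/5)·((4/5)²-3·4·(4/5)+3·4²)/(6·10000) = 244/46875 rad
Superposition: θ = Σ θ_i = 1441/187500 rad ≈ 0.007685 rad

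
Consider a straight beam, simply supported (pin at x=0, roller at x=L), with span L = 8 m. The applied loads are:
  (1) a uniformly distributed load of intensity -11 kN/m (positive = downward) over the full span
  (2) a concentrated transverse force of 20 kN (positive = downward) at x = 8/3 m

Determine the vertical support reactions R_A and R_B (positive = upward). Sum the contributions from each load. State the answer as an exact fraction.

Load 1 — uniform load w=-11 kN/m over full span:
  R_A = wL/2 = (-11)·8/2 = -44 kN
  R_B = wL/2 = (-11)·8/2 = -44 kN
Load 2 — point force P=20 kN at a=8/3 m (b=L-a=16/3):
  R_A = Pb/L = 20·(16/3)/8 = 40/3 kN
  R_B = Pa/L = 20·(8/3)/8 = 20/3 kN
Superposition: R_A = -92/3 kN, R_B = -112/3 kN

R_A = -92/3 kN, R_B = -112/3 kN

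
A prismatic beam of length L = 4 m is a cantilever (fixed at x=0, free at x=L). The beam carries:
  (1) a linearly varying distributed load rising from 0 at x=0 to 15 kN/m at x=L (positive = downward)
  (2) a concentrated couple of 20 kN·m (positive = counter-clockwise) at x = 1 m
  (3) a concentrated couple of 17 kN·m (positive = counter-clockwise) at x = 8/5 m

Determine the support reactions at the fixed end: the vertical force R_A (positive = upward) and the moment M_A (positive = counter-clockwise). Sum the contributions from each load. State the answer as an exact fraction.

R_A = 30 kN, M_A = 43 kN·m

Load 1 — triangular load w₀=15 kN/m (0→w₀ over full span):
  R_A = w₀L/2 = 15·4/2 = 30 kN
  M_A = w₀L²/3 = 15·4²/3 = 80 kN·m
Load 2 — applied couple M₀=20 kN·m at a=1 m (b=L-a=3):
  R_A = 0 kN
  M_A = -M₀ = -20 kN·m
Load 3 — applied couple M₀=17 kN·m at a=8/5 m (b=L-a=12/5):
  R_A = 0 kN
  M_A = -M₀ = -17 kN·m
Superposition: R_A = 30 kN, M_A = 43 kN·m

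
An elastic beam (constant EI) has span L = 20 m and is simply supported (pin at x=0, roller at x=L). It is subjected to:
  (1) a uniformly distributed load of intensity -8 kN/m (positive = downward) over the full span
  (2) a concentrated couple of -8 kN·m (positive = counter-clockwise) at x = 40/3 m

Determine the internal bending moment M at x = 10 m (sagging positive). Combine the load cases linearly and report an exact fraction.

Load 1 — uniform load w=-8 kN/m over full span:
  M_1 = wx(L-x)/2 = (-8)·10·(20-10)/2 = -400 kN·m
Load 2 — applied couple M₀=-8 kN·m at a=40/3 m (b=L-a=20/3):
  M_2 = M₀x/L  [x≤a] = (-8)·10/20 = -4 kN·m
Superposition: M = Σ M_i = -404 kN·m ≈ -404.000000 kN·m

M(10) = -404 kN·m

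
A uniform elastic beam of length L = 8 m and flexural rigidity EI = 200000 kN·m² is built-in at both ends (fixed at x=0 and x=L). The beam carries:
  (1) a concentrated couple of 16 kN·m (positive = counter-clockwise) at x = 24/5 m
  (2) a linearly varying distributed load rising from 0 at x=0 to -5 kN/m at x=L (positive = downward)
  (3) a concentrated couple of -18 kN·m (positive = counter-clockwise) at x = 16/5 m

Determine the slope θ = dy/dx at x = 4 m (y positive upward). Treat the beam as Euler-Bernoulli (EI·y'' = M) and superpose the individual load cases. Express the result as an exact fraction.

Load 1 — applied couple M₀=16 kN·m at a=24/5 m (b=L-a=16/5):
  θ_1 = (R_Ax²/2 - M_Ax)/EI  [x≤a] with R_A=72/25, M_A=128/25 = ((72/25)·4²/2 - (128/25)·4)/200000 = 1/78125 rad
Load 2 — triangular load w₀=-5 kN/m (0→w₀ over full span):
  θ_2 = -w₀(2x(L-x)(L-2x)(x+2L)+x²(L-x)²)/(120LEI) = -(-5)·(2·4·(8-4)·(8-2·4)·(4+2·8)+4²·(8-4)²)/(120·8·200000) = 1/150000 rad
Load 3 — applied couple M₀=-18 kN·m at a=16/5 m (b=L-a=24/5):
  θ_3 = (R_Ax²/2 - M_Ax - M₀(x-a))/EI  [x>a] with R_A=-81/25, M_A=-54/25 = ((-81/25)·4²/2 - (-54/25)·4 - (-18)·(4-(16/5)))/200000 = -9/625000 rad
Superposition: θ = Σ θ_i = 19/3750000 rad ≈ 0.000005 rad

θ(4) = 19/3750000 rad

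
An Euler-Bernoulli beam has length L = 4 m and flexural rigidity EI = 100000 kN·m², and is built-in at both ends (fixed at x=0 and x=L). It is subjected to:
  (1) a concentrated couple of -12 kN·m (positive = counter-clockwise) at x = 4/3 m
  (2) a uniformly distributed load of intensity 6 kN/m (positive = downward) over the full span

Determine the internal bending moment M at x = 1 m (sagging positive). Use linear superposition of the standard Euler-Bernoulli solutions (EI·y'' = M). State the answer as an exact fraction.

Load 1 — applied couple M₀=-12 kN·m at a=4/3 m (b=L-a=8/3):
  M_1 = R_Ax - M_A  [x≤a] with R_A=-4, M_A=0 = (-4)·1 - 0 = -4 kN·m
Load 2 — uniform load w=6 kN/m over full span:
  M_2 = wLx/2 - wL²/12 - wx²/2 = 6·4·1/2 - 6·4²/12 - 6·1²/2 = 1 kN·m
Superposition: M = Σ M_i = -3 kN·m ≈ -3.000000 kN·m

M(1) = -3 kN·m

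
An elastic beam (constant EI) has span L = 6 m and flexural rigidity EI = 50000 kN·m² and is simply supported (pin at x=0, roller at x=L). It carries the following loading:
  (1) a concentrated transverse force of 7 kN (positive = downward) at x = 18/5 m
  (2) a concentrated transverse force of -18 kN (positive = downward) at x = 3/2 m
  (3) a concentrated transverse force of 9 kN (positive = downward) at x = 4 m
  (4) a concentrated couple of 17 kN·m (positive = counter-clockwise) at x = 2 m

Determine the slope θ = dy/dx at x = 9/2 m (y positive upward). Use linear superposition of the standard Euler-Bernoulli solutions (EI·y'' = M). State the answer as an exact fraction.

Load 1 — point force P=7 kN at a=18/5 m (b=L-a=12/5):
  θ_1 = -Pa(2L²-6Lx+3x²+a²)/(6LEI)  [x>a] = -7·(18/5)·(2·6²-6·6·(9/2)+3·(9/2)²+(18/5)²)/(6·6·50000) = 11403/50000000 rad
Load 2 — point force P=-18 kN at a=3/2 m (b=L-a=9/2):
  θ_2 = -Pa(2L²-6Lx+3x²+a²)/(6LEI)  [x>a] = -(-18)·(3/2)·(2·6²-6·6·(9/2)+3·(9/2)²+(3/2)²)/(6·6·50000) = -81/200000 rad
Load 3 — point force P=9 kN at a=4 m (b=L-a=2):
  θ_3 = -Pa(2L²-6Lx+3x²+a²)/(6LEI)  [x>a] = -9·4·(2·6²-6·6·(9/2)+3·(9/2)²+4²)/(6·6·50000) = 53/200000 rad
Load 4 — applied couple M₀=17 kN·m at a=2 m (b=L-a=4):
  θ_4 = (M₀x²/(2L)-M₀(x-a)+C₁)/EI  [x>a] with C₁=M₀(3b²-L²)/(6L)=17/3 = (17·(9/2)²/(2·6)-17·((9/2)-2)+(17/3))/50000 = -391/2400000 rad
Superposition: θ = Σ θ_i = -22457/300000000 rad ≈ -0.000075 rad

θ(9/2) = -22457/300000000 rad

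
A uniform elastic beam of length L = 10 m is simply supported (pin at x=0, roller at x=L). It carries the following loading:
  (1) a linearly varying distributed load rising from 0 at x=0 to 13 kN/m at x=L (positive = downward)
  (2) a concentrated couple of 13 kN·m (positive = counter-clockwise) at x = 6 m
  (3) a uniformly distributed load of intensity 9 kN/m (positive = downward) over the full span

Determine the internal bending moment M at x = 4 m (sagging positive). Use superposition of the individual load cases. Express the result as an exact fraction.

Load 1 — triangular load w₀=13 kN/m (0→w₀ over full span):
  M_1 = w₀Lx/6 - w₀x³/(6L) = 13·10·4/6 - 13·4³/(6·10) = 364/5 kN·m
Load 2 — applied couple M₀=13 kN·m at a=6 m (b=L-a=4):
  M_2 = M₀x/L  [x≤a] = 13·4/10 = 26/5 kN·m
Load 3 — uniform load w=9 kN/m over full span:
  M_3 = wx(L-x)/2 = 9·4·(10-4)/2 = 108 kN·m
Superposition: M = Σ M_i = 186 kN·m ≈ 186.000000 kN·m

M(4) = 186 kN·m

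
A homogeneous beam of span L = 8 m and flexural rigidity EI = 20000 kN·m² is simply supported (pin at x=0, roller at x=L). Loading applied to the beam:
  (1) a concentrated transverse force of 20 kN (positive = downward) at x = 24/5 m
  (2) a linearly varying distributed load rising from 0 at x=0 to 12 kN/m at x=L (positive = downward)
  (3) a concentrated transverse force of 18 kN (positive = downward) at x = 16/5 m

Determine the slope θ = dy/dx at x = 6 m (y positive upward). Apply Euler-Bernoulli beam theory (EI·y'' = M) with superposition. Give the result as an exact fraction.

θ(6) = 73337/7500000 rad

Load 1 — point force P=20 kN at a=24/5 m (b=L-a=16/5):
  θ_1 = -Pa(2L²-6Lx+3x²+a²)/(6LEI)  [x>a] = -20·(24/5)·(2·8²-6·8·6+3·6²+(24/5)²)/(6·8·20000) = 181/62500 rad
Load 2 — triangular load w₀=12 kN/m (0→w₀ over full span):
  θ_2 = -w₀(7L⁴-30L²x²+15x⁴)/(360LEI) = -12·(7·8⁴-30·8²·6²+15·6⁴)/(360·8·20000) = 1313/300000 rad
Load 3 — point force P=18 kN at a=16/5 m (b=L-a=24/5):
  θ_3 = -Pa(2L²-6Lx+3x²+a²)/(6LEI)  [x>a] = -18·(16/5)·(2·8²-6·8·6+3·6²+(16/5)²)/(6·8·20000) = 783/312500 rad
Superposition: θ = Σ θ_i = 73337/7500000 rad ≈ 0.009778 rad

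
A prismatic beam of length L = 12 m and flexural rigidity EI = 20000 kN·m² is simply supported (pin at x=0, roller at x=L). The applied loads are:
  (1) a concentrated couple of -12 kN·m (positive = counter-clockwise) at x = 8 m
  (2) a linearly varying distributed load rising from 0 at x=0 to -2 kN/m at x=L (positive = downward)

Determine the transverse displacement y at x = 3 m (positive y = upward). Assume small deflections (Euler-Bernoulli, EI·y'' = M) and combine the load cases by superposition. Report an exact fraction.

Load 1 — applied couple M₀=-12 kN·m at a=8 m (b=L-a=4):
  y_1 = (M₀x³/(6L)+C₁x)/EI  [x≤a] with C₁=M₀(3b²-L²)/(6L)=16 = ((-12)·3³/(6·12)+16·3)/20000 = 87/40000 m
Load 2 — triangular load w₀=-2 kN/m (0→w₀ over full span):
  y_2 = -w₀x(7L⁴-10L²x²+3x⁴)/(360LEI) = -(-2)·3·(7·12⁴-10·12²·3²+3·3⁴)/(360·12·20000) = 2943/320000 m
Superposition: y = Σ y_i = 3639/320000 m ≈ 0.011372 m

y(3) = 3639/320000 m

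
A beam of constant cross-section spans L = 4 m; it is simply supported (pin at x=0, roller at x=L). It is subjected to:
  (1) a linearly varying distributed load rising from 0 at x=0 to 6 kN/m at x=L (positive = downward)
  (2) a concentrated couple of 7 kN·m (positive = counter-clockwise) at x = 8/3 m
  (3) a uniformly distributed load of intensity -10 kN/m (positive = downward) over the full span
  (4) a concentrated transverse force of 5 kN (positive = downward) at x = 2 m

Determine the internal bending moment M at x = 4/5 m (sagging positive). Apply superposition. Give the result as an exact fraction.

M(4/5) = -791/125 kN·m

Load 1 — triangular load w₀=6 kN/m (0→w₀ over full span):
  M_1 = w₀Lx/6 - w₀x³/(6L) = 6·4·(4/5)/6 - 6·(4/5)³/(6·4) = 384/125 kN·m
Load 2 — applied couple M₀=7 kN·m at a=8/3 m (b=L-a=4/3):
  M_2 = M₀x/L  [x≤a] = 7·(4/5)/4 = 7/5 kN·m
Load 3 — uniform load w=-10 kN/m over full span:
  M_3 = wx(L-x)/2 = (-10)·(4/5)·(4-(4/5))/2 = -64/5 kN·m
Load 4 — point force P=5 kN at a=2 m (b=L-a=2):
  M_4 = Pbx/L  [x≤a] = 5·2·(4/5)/4 = 2 kN·m
Superposition: M = Σ M_i = -791/125 kN·m ≈ -6.328000 kN·m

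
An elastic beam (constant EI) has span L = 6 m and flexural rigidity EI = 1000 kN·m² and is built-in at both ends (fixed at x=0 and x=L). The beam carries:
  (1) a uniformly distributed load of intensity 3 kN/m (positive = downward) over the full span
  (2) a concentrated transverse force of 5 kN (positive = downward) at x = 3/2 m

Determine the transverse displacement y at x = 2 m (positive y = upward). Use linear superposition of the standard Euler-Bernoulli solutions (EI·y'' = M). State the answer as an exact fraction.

y(2) = -131/12000 m

Load 1 — uniform load w=3 kN/m over full span:
  y_1 = -wx²(L-x)²/(24EI) = -3·2²·(6-2)²/(24·1000) = -1/125 m
Load 2 — point force P=5 kN at a=3/2 m (b=L-a=9/2):
  y_2 = -Pa²(L-x)²(3bL-(3b+a)(L-x))/(6L³EI)  [x>a] = -5·(3/2)²·(6-2)²·(3·(9/2)·6-(3·(9/2)+(3/2))·(6-2))/(6·6³·1000) = -7/2400 m
Superposition: y = Σ y_i = -131/12000 m ≈ -0.010917 m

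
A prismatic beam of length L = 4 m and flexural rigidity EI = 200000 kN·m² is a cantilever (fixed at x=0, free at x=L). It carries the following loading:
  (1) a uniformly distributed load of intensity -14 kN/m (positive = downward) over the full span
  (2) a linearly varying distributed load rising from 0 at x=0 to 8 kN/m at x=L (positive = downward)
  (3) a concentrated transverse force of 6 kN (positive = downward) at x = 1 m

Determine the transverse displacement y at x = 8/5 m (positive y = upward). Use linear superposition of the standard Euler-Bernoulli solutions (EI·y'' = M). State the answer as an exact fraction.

Load 1 — uniform load w=-14 kN/m over full span:
  y_1 = -wx²(x²-4Lx+6L²)/(24EI) = -(-14)·(8/5)²·((8/5)²-4·4·(8/5)+6·4²)/(24·200000) = 1064/1953125 m
Load 2 — triangular load w₀=8 kN/m (0→w₀ over full span):
  y_2 = (w₀Lx³/12-w₀L²x²/6-w₀x⁵/(120L))/EI = (8·4·(8/5)³/12-8·4²·(8/5)²/6-8·(8/5)⁵/(120·4))/200000 = -32128/146484375 m
Load 3 — point force P=6 kN at a=1 m (b=L-a=3):
  y_3 = -Pa²(3x-a)/(6EI)  [x>a] = -6·1²·(3·(8/5)-1)/(6·200000) = -19/1000000 m
Superposition: y = Σ y_i = 2872883/9375000000 m ≈ 0.000306 m

y(8/5) = 2872883/9375000000 m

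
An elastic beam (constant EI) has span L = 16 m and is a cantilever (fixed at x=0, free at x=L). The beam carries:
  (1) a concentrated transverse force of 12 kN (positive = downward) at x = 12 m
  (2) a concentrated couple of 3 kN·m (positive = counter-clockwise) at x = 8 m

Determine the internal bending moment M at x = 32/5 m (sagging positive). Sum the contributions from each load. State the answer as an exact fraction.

M(32/5) = -321/5 kN·m

Load 1 — point force P=12 kN at a=12 m (b=L-a=4):
  M_1 = -P(a-x)  [x≤a] = -12·(12-(32/5)) = -336/5 kN·m
Load 2 — applied couple M₀=3 kN·m at a=8 m (b=L-a=8):
  M_2 = M₀  [x≤a] = 3 = 3 kN·m
Superposition: M = Σ M_i = -321/5 kN·m ≈ -64.200000 kN·m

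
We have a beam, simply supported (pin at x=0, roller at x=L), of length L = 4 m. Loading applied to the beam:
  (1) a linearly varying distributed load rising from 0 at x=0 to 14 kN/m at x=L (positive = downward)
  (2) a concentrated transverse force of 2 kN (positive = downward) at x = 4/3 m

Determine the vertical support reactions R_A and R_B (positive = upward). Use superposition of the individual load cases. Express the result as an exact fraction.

Load 1 — triangular load w₀=14 kN/m (0→w₀ over full span):
  R_A = w₀L/6 = 14·4/6 = 28/3 kN
  R_B = w₀L/3 = 14·4/3 = 56/3 kN
Load 2 — point force P=2 kN at a=4/3 m (b=L-a=8/3):
  R_A = Pb/L = 2·(8/3)/4 = 4/3 kN
  R_B = Pa/L = 2·(4/3)/4 = 2/3 kN
Superposition: R_A = 32/3 kN, R_B = 58/3 kN

R_A = 32/3 kN, R_B = 58/3 kN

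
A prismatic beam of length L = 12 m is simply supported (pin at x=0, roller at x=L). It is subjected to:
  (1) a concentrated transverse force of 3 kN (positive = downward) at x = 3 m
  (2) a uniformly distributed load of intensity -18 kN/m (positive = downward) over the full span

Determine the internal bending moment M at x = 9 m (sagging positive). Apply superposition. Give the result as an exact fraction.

Load 1 — point force P=3 kN at a=3 m (b=L-a=9):
  M_1 = Pa(L-x)/L  [x>a] = 3·3·(12-9)/12 = 9/4 kN·m
Load 2 — uniform load w=-18 kN/m over full span:
  M_2 = wx(L-x)/2 = (-18)·9·(12-9)/2 = -243 kN·m
Superposition: M = Σ M_i = -963/4 kN·m ≈ -240.750000 kN·m

M(9) = -963/4 kN·m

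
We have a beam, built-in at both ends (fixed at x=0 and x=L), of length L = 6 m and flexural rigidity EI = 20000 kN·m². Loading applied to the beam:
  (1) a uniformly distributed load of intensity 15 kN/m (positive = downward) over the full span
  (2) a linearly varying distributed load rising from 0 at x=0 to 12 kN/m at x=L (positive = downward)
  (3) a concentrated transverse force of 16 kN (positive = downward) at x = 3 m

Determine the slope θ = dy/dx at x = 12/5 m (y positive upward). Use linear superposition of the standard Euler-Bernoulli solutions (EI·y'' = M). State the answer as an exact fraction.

Load 1 — uniform load w=15 kN/m over full span:
  θ_1 = -wx(L-x)(L-2x)/(12EI) = -15·(12/5)·(6-(12/5))·(6-2·(12/5))/(12·20000) = -81/125000 rad
Load 2 — triangular load w₀=12 kN/m (0→w₀ over full span):
  θ_2 = -w₀(2x(L-x)(L-2x)(x+2L)+x²(L-x)²)/(120LEI) = -12·(2·(12/5)·(6-(12/5))·(6-2·(12/5))·((12/5)+2·6)+(12/5)²·(6-(12/5))²)/(120·6·20000) = -243/781250 rad
Load 3 — point force P=16 kN at a=3 m (b=L-a=3):
  θ_3 = -Pb²x(2aL-(3a+b)x)/(2L³EI)  [x≤a] = -16·3²·(12/5)·(2·3·6-(3·3+3)·(12/5))/(2·6³·20000) = -9/31250 rad
Superposition: θ = Σ θ_i = -3897/3125000 rad ≈ -0.001247 rad

θ(12/5) = -3897/3125000 rad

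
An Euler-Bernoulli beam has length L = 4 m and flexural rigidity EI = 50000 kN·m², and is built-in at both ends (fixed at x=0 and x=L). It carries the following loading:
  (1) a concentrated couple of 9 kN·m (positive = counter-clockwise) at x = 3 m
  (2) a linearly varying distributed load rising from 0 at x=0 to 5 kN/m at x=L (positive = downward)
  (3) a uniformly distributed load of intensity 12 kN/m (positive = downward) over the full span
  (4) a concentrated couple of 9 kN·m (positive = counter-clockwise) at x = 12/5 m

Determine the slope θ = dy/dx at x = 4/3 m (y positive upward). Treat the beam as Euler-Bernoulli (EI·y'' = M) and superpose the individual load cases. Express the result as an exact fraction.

θ(4/3) = -100289/607500000 rad

Load 1 — applied couple M₀=9 kN·m at a=3 m (b=L-a=1):
  θ_1 = (R_Ax²/2 - M_Ax)/EI  [x≤a] with R_A=81/32, M_A=45/16 = ((81/32)·(4/3)²/2 - (45/16)·(4/3))/50000 = -3/100000 rad
Load 2 — triangular load w₀=5 kN/m (0→w₀ over full span):
  θ_2 = -w₀(2x(L-x)(L-2x)(x+2L)+x²(L-x)²)/(120LEI) = -5·(2·(4/3)·(4-(4/3))·(4-2·(4/3))·((4/3)+2·4)+(4/3)²·(4-(4/3))²)/(120·4·50000) = -16/759375 rad
Load 3 — uniform load w=12 kN/m over full span:
  θ_3 = -wx(L-x)(L-2x)/(12EI) = -12·(4/3)·(4-(4/3))·(4-2·(4/3))/(12·50000) = -8/84375 rad
Load 4 — applied couple M₀=9 kN·m at a=12/5 m (b=L-a=8/5):
  θ_4 = (R_Ax²/2 - M_Ax)/EI  [x≤a] with R_A=81/25, M_A=72/25 = ((81/25)·(4/3)²/2 - (72/25)·(4/3))/50000 = -3/156250 rad
Superposition: θ = Σ θ_i = -100289/607500000 rad ≈ -0.000165 rad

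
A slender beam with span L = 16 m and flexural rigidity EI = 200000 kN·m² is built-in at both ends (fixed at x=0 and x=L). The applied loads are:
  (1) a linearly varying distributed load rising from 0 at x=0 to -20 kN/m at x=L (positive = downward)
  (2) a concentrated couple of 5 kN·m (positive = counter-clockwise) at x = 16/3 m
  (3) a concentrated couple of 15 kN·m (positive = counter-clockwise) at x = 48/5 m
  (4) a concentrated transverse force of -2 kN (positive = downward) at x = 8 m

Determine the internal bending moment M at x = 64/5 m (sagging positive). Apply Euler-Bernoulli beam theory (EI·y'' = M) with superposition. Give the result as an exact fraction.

Load 1 — triangular load w₀=-20 kN/m (0→w₀ over full span):
  M_1 = 3w₀Lx/20 - w₀L²/30 - w₀x³/(6L) = 3·(-20)·16·(64/5)/20 - (-20)·16²/30 - (-20)·(64/5)³/(6·16) = -512/75 kN·m
Load 2 — applied couple M₀=5 kN·m at a=16/3 m (b=L-a=32/3):
  M_2 = R_Ax - M_A - M₀  [x>a] with R_A=5/12, M_A=0 = (5/12)·(64/5) - 0 - 5 = 1/3 kN·m
Load 3 — applied couple M₀=15 kN·m at a=48/5 m (b=L-a=32/5):
  M_3 = R_Ax - M_A - M₀  [x>a] with R_A=27/20, M_A=24/5 = (27/20)·(64/5) - (24/5) - 15 = -63/25 kN·m
Load 4 — point force P=-2 kN at a=8 m (b=L-a=8):
  M_4 = Pa²(a+3b)(L-x)/L³ - Pa²b/L²  [x>a] = (-2)·8²·(8+3·8)·(16-(64/5))/16³ - (-2)·8²·8/16² = 4/5 kN·m
Superposition: M = Σ M_i = -616/75 kN·m ≈ -8.213333 kN·m

M(64/5) = -616/75 kN·m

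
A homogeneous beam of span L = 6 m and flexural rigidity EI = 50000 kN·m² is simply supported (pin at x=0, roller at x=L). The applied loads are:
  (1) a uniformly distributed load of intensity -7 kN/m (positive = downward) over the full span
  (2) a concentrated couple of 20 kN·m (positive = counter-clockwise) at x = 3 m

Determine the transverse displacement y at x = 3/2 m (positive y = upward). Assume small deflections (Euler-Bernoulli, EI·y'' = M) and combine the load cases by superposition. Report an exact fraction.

Load 1 — uniform load w=-7 kN/m over full span:
  y_1 = -wx(L³-2Lx²+x³)/(24EI) = -(-7)·(3/2)·(6³-2·6·(3/2)²+(3/2)³)/(24·50000) = 10773/6400000 m
Load 2 — applied couple M₀=20 kN·m at a=3 m (b=L-a=3):
  y_2 = (M₀x³/(6L)+C₁x)/EI  [x≤a] with C₁=M₀(3b²-L²)/(6L)=-5 = (20·(3/2)³/(6·6)+(-5)·(3/2))/50000 = -9/80000 m
Superposition: y = Σ y_i = 10053/6400000 m ≈ 0.001571 m

y(3/2) = 10053/6400000 m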